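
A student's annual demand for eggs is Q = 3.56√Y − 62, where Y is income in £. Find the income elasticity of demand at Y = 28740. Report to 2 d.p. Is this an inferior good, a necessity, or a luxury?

At Y = 28740: Q = 541.522.
dQ/dY = 3.56/(2√Y) = 0.0104997 at this income.
η = (dQ/dY)·(Y/Q) = 0.0104997 × (28740/541.522) = 0.56.
Since 0 < η < 1, the good is a necessity.

0.56 (necessity)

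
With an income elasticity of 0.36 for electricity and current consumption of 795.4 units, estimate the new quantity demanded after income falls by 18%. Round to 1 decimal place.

743.9

%ΔQ ≈ η × %ΔI = 0.36 × (-18%) = -6.48%.
New Q ≈ 795.4 × (1 − 0.0648) = 743.9.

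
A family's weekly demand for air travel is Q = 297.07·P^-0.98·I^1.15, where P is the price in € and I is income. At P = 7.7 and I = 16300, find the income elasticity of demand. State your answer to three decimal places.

For a multiplicative demand Q = A·P^α·I^β, the income elasticity is β everywhere.
Here β = 1.15, so η = 1.150.

1.150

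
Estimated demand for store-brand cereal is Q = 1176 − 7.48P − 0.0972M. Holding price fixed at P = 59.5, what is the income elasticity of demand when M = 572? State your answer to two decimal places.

-0.08

At P = 59.5, M = 572: Q = 675.342.
Holding P constant, ∂Q/∂M = −0.0972.
η_M = (∂Q/∂M)·(M/Q) = -0.0972 × (572/675.342) = -0.08.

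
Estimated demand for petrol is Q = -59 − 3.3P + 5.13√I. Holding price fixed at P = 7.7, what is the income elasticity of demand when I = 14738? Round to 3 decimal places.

At P = 7.7, I = 14738: Q = 538.373.
Holding P constant, ∂Q/∂I = 5.13/(2√I) = 0.0211285.
η_I = (∂Q/∂I)·(I/Q) = 0.0211285 × (14738/538.373) = 0.578.

0.578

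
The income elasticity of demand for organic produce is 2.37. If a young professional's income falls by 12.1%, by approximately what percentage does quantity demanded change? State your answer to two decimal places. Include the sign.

%ΔQ ≈ η × %ΔI = 2.37 × (-12.1%) = -28.68%.

-28.68%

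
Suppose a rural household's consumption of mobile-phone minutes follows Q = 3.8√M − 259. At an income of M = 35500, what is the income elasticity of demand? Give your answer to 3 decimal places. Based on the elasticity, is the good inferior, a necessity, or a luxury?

At M = 35500: Q = 456.975.
dQ/dM = 3.8/(2√M) = 0.0100842 at this income.
η = (dQ/dM)·(M/Q) = 0.0100842 × (35500/456.975) = 0.783.
Since 0 < η < 1, the good is a necessity.

0.783 (necessity)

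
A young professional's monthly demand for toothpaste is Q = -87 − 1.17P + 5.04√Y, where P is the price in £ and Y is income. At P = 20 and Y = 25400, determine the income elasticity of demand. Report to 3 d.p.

0.580

At P = 20, Y = 25400: Q = 692.844.
Holding P constant, ∂Q/∂Y = 5.04/(2√Y) = 0.0158119.
η_Y = (∂Q/∂Y)·(Y/Q) = 0.0158119 × (25400/692.844) = 0.580.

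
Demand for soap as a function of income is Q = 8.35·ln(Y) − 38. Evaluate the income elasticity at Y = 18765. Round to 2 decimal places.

At Y = 18765: Q = 44.162.
dQ/dY = 8.35/Y = 0.000444977 at this income.
η = (dQ/dY)·(Y/Q) = 0.000444977 × (18765/44.162) = 0.19.

0.19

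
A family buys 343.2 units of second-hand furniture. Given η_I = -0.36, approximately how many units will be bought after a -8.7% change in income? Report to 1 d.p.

353.9

%ΔQ ≈ η × %ΔI = -0.36 × (-8.7%) = 3.132%.
New Q ≈ 343.2 × (1 + 0.03132) = 353.9.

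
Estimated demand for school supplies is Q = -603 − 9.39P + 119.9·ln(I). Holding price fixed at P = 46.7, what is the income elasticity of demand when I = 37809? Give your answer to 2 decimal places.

0.54

At P = 46.7, I = 37809: Q = 222.269.
Holding P constant, ∂Q/∂I = 119.9/I = 0.0031712.
η_I = (∂Q/∂I)·(I/Q) = 0.0031712 × (37809/222.269) = 0.54.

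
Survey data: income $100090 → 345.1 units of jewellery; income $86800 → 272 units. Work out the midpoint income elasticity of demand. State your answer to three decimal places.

1.666

ΔQ = 272 − 345.1 = -73.1; midpoint Q̄ = (345.1 + 272)/2 = 308.55.
ΔI = 86800 − 100090 = -13290; midpoint Ī = (100090 + 86800)/2 = 93445.
η = (ΔQ/Q̄) ÷ (ΔI/Ī) = (-73.1/308.55) ÷ (-13290/93445) = 1.666.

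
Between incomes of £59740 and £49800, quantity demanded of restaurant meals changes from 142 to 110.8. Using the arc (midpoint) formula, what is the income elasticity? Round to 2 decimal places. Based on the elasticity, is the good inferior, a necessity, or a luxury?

ΔQ = 110.8 − 142 = -31.2; midpoint Q̄ = (142 + 110.8)/2 = 126.4.
ΔI = 49800 − 59740 = -9940; midpoint Ī = (59740 + 49800)/2 = 54770.
η = (ΔQ/Q̄) ÷ (ΔI/Ī) = (-31.2/126.4) ÷ (-9940/54770) = 1.36.
η > 1 ⇒ luxury.

1.36 (luxury)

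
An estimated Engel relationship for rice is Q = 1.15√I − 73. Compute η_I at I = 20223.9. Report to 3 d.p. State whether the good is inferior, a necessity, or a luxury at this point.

0.903 (necessity)

At I = 20223.9: Q = 90.542.
dQ/dI = 1.15/(2√I) = 0.00404329 at this income.
η = (dQ/dI)·(I/Q) = 0.00404329 × (20223.9/90.542) = 0.903.
Since 0 < η < 1, the good is a necessity.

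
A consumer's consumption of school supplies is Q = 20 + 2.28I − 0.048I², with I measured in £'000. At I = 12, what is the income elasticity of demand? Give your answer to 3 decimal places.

0.335

At I = 12: Q = 40.4480.
dQ/dI = 2.28 − 0.096I = 1.12800.
η = (dQ/dI)·(I/Q) = 1.12800 × (12/40.4480) = 0.335.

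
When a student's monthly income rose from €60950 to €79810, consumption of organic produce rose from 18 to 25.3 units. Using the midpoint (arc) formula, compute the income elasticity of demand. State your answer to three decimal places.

ΔQ = 25.3 − 18 = 7.3; midpoint Q̄ = (18 + 25.3)/2 = 21.65.
ΔI = 79810 − 60950 = 18860; midpoint Ī = (60950 + 79810)/2 = 70380.
η = (ΔQ/Q̄) ÷ (ΔI/Ī) = (7.3/21.65) ÷ (18860/70380) = 1.258.

1.258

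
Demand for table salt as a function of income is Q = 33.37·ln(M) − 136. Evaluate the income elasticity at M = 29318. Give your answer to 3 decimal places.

At M = 29318: Q = 207.242.
dQ/dM = 33.37/M = 0.00113821 at this income.
η = (dQ/dM)·(M/Q) = 0.00113821 × (29318/207.242) = 0.161.

0.161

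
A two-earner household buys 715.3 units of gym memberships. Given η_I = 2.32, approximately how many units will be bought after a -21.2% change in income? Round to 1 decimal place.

%ΔQ ≈ η × %ΔI = 2.32 × (-21.2%) = -49.184%.
New Q ≈ 715.3 × (1 − 0.49184) = 363.5.

363.5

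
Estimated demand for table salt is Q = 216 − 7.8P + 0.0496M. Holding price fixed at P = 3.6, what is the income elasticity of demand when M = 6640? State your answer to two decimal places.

0.64

At P = 3.6, M = 6640: Q = 517.264.
Holding P constant, ∂Q/∂M = 0.0496.
η_M = (∂Q/∂M)·(M/Q) = 0.0496 × (6640/517.264) = 0.64.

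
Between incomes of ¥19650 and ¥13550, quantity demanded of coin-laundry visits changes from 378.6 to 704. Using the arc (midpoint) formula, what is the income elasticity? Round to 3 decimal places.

-1.636

ΔQ = 704 − 378.6 = 325.4; midpoint Q̄ = (378.6 + 704)/2 = 541.3.
ΔI = 13550 − 19650 = -6100; midpoint Ī = (19650 + 13550)/2 = 16600.
η = (ΔQ/Q̄) ÷ (ΔI/Ī) = (325.4/541.3) ÷ (-6100/16600) = -1.636.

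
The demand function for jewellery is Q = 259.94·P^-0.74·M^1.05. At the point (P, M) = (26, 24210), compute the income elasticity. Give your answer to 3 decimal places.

1.050

For a multiplicative demand Q = A·P^α·M^β, the income elasticity is β everywhere.
Here β = 1.05, so η = 1.050.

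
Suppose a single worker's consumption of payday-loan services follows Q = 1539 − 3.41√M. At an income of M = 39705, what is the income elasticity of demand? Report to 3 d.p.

At M = 39705: Q = 859.520.
dQ/dM = -3.41/(2√M) = -0.00855661 at this income.
η = (dQ/dM)·(M/Q) = -0.00855661 × (39705/859.520) = -0.395.

-0.395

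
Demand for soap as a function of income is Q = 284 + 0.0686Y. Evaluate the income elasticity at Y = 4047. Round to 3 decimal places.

At Y = 4047: Q = 561.624.
dQ/dY = 0.0686.
η = (dQ/dY)·(Y/Q) = 0.0686 × (4047/561.624) = 0.494.

0.494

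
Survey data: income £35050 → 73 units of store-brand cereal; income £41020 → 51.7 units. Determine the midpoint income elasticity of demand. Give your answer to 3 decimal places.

-2.176

ΔQ = 51.7 − 73 = -21.3; midpoint Q̄ = (73 + 51.7)/2 = 62.35.
ΔI = 41020 − 35050 = 5970; midpoint Ī = (35050 + 41020)/2 = 38035.
η = (ΔQ/Q̄) ÷ (ΔI/Ī) = (-21.3/62.35) ÷ (5970/38035) = -2.176.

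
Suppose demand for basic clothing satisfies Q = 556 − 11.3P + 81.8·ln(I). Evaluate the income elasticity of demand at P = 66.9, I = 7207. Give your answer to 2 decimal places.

0.16

At P = 66.9, I = 7207: Q = 526.644.
Holding P constant, ∂Q/∂I = 81.8/I = 0.0113501.
η_I = (∂Q/∂I)·(I/Q) = 0.0113501 × (7207/526.644) = 0.16.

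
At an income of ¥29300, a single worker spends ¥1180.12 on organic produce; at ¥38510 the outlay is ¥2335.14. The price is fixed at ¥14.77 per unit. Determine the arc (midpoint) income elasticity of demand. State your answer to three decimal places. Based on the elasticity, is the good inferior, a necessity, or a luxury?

With a constant price, Q₁ = 1180.12/14.77 = 79.900 and Q₂ = 2335.14/14.77 = 158.100 (equivalently, work directly with expenditure since P cancels).
Midpoint %ΔQ = (2335.14 − 1180.12)/1757.63 = 0.65715; midpoint %ΔI = (38510 − 29300)/33905 = 0.27164.
η = 0.65715 / 0.27164 = 2.419.
η > 1 ⇒ luxury.

2.419 (luxury)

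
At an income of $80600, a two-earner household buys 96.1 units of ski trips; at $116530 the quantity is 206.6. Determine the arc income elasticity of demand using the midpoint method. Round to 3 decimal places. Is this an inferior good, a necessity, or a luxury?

ΔQ = 206.6 − 96.1 = 110.5; midpoint Q̄ = (96.1 + 206.6)/2 = 151.35.
ΔI = 116530 − 80600 = 35930; midpoint Ī = (80600 + 116530)/2 = 98565.
η = (ΔQ/Q̄) ÷ (ΔI/Ī) = (110.5/151.35) ÷ (35930/98565) = 2.003.
η > 1 ⇒ luxury.

2.003 (luxury)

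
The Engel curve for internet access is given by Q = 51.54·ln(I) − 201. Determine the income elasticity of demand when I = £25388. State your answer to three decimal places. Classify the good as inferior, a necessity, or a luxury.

0.160 (necessity)

At I = 25388: Q = 321.720.
dQ/dI = 51.54/I = 0.00203009 at this income.
η = (dQ/dI)·(I/Q) = 0.00203009 × (25388/321.720) = 0.160.
Since 0 < η < 1, the good is a necessity.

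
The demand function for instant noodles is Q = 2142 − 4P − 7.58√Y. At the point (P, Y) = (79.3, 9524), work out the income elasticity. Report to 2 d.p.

At P = 79.3, Y = 9524: Q = 1085.060.
Holding P constant, ∂Q/∂Y = -7.58/(2√Y) = -0.0388356.
η_Y = (∂Q/∂Y)·(Y/Q) = -0.0388356 × (9524/1085.060) = -0.34.

-0.34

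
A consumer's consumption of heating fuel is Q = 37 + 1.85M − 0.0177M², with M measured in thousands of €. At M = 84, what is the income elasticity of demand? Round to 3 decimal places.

-1.398

At M = 84: Q = 67.5088.
dQ/dM = 1.85 − 0.0354M = -1.12360.
η = (dQ/dM)·(M/Q) = -1.12360 × (84/67.5088) = -1.398.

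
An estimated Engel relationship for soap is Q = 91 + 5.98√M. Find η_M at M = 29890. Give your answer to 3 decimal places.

At M = 29890: Q = 1124.866.
dQ/dM = 5.98/(2√M) = 0.0172945 at this income.
η = (dQ/dM)·(M/Q) = 0.0172945 × (29890/1124.866) = 0.460.

0.460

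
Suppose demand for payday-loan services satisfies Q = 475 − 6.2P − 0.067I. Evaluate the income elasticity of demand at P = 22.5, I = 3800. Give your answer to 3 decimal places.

At P = 22.5, I = 3800: Q = 80.900.
Holding P constant, ∂Q/∂I = −0.067.
η_I = (∂Q/∂I)·(I/Q) = -0.067 × (3800/80.900) = -3.147.

-3.147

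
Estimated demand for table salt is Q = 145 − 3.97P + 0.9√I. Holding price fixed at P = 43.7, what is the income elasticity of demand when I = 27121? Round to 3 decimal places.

0.619

At P = 43.7, I = 27121: Q = 119.727.
Holding P constant, ∂Q/∂I = 0.9/(2√I) = 0.0027325.
η_I = (∂Q/∂I)·(I/Q) = 0.0027325 × (27121/119.727) = 0.619.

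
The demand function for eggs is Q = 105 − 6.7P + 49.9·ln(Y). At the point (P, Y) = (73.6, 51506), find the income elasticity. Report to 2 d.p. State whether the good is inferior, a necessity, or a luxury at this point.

0.33 (necessity)

At P = 73.6, Y = 51506: Q = 153.268.
Holding P constant, ∂Q/∂Y = 49.9/Y = 0.000968819.
η_Y = (∂Q/∂Y)·(Y/Q) = 0.000968819 × (51506/153.268) = 0.33.
Since 0 < η < 1, this is a necessity.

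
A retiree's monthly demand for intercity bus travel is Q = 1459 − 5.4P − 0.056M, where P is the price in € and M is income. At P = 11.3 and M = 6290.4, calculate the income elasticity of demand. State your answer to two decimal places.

At P = 11.3, M = 6290.4: Q = 1045.718.
Holding P constant, ∂Q/∂M = −0.056.
η_M = (∂Q/∂M)·(M/Q) = -0.056 × (6290.4/1045.718) = -0.34.

-0.34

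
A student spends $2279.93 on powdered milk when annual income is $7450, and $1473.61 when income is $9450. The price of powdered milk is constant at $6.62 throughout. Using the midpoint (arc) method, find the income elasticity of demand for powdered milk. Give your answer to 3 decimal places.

-1.815

With a constant price, Q₁ = 2279.93/6.62 = 344.400 and Q₂ = 1473.61/6.62 = 222.600 (equivalently, work directly with expenditure since P cancels).
Midpoint %ΔQ = (1473.61 − 2279.93)/1876.77 = -0.42963; midpoint %ΔI = (9450 − 7450)/8450 = 0.23669.
η = -0.42963 / 0.23669 = -1.815.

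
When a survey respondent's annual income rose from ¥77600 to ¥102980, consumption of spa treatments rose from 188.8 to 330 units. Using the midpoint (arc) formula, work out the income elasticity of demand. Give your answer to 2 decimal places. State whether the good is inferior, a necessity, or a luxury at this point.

1.94 (luxury)

ΔQ = 330 − 188.8 = 141.2; midpoint Q̄ = (188.8 + 330)/2 = 259.4.
ΔI = 102980 − 77600 = 25380; midpoint Ī = (77600 + 102980)/2 = 90290.
η = (ΔQ/Q̄) ÷ (ΔI/Ī) = (141.2/259.4) ÷ (25380/90290) = 1.94.
η > 1 ⇒ luxury.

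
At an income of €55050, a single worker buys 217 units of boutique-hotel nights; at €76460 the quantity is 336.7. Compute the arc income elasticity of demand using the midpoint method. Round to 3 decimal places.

1.328

ΔQ = 336.7 − 217 = 119.7; midpoint Q̄ = (217 + 336.7)/2 = 276.85.
ΔI = 76460 − 55050 = 21410; midpoint Ī = (55050 + 76460)/2 = 65755.
η = (ΔQ/Q̄) ÷ (ΔI/Ī) = (119.7/276.85) ÷ (21410/65755) = 1.328.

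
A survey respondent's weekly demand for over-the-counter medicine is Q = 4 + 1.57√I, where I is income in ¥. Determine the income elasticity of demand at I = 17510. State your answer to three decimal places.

0.491

At I = 17510: Q = 211.751.
dQ/dI = 1.57/(2√I) = 0.00593235 at this income.
η = (dQ/dI)·(I/Q) = 0.00593235 × (17510/211.751) = 0.491.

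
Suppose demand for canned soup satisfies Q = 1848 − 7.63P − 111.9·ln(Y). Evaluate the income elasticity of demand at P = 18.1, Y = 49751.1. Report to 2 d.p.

-0.22

At P = 18.1, Y = 49751.1: Q = 499.722.
Holding P constant, ∂Q/∂Y = -111.9/Y = -0.0022492.
η_Y = (∂Q/∂Y)·(Y/Q) = -0.0022492 × (49751.1/499.722) = -0.22.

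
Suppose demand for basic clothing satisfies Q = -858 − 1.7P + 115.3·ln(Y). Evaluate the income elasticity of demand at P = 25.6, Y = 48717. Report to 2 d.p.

At P = 25.6, Y = 48717: Q = 343.003.
Holding P constant, ∂Q/∂Y = 115.3/Y = 0.00236673.
η_Y = (∂Q/∂Y)·(Y/Q) = 0.00236673 × (48717/343.003) = 0.34.

0.34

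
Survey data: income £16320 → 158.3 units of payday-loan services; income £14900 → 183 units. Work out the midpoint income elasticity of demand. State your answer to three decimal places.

-1.591

ΔQ = 183 − 158.3 = 24.7; midpoint Q̄ = (158.3 + 183)/2 = 170.65.
ΔI = 14900 − 16320 = -1420; midpoint Ī = (16320 + 14900)/2 = 15610.
η = (ΔQ/Q̄) ÷ (ΔI/Ī) = (24.7/170.65) ÷ (-1420/15610) = -1.591.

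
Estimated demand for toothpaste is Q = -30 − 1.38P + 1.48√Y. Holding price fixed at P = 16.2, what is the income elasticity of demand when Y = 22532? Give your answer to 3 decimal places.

0.654

At P = 16.2, Y = 22532: Q = 169.802.
Holding P constant, ∂Q/∂Y = 1.48/(2√Y) = 0.00492983.
η_Y = (∂Q/∂Y)·(Y/Q) = 0.00492983 × (22532/169.802) = 0.654.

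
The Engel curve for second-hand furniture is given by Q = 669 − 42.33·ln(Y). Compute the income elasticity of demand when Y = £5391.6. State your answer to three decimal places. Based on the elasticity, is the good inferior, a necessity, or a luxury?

-0.139 (inferior good)

At Y = 5391.6: Q = 305.275.
dQ/dY = -42.33/Y = -0.0078511 at this income.
η = (dQ/dY)·(Y/Q) = -0.0078511 × (5391.6/305.275) = -0.139.
Since η < 0, the good is an inferior good.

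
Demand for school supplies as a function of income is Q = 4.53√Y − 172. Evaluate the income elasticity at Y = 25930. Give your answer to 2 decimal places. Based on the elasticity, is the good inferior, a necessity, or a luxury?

At Y = 25930: Q = 557.457.
dQ/dY = 4.53/(2√Y) = 0.0140659 at this income.
η = (dQ/dY)·(Y/Q) = 0.0140659 × (25930/557.457) = 0.65.
Since 0 < η < 1, the good is a necessity.

0.65 (necessity)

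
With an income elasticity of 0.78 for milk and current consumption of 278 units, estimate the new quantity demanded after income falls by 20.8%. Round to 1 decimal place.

232.9

%ΔQ ≈ η × %ΔI = 0.78 × (-20.8%) = -16.224%.
New Q ≈ 278 × (1 − 0.16224) = 232.9.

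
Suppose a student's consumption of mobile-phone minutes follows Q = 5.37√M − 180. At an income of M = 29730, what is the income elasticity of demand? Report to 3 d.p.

At M = 29730: Q = 745.916.
dQ/dM = 5.37/(2√M) = 0.0155721 at this income.
η = (dQ/dM)·(M/Q) = 0.0155721 × (29730/745.916) = 0.621.

0.621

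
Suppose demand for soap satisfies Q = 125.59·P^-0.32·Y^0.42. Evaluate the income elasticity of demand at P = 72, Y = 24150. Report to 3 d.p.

For a multiplicative demand Q = A·P^α·Y^β, the income elasticity is β everywhere.
Here β = 0.42, so η = 0.420.

0.420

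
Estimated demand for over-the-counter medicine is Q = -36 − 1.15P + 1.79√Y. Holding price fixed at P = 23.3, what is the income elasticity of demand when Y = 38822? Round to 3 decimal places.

At P = 23.3, Y = 38822: Q = 289.894.
Holding P constant, ∂Q/∂Y = 1.79/(2√Y) = 0.00454239.
η_Y = (∂Q/∂Y)·(Y/Q) = 0.00454239 × (38822/289.894) = 0.608.

0.608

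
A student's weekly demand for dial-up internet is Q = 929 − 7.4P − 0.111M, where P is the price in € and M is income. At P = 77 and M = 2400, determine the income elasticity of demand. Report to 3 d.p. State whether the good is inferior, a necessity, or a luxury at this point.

At P = 77, M = 2400: Q = 92.800.
Holding P constant, ∂Q/∂M = −0.111.
η_M = (∂Q/∂M)·(M/Q) = -0.111 × (2400/92.800) = -2.871.
Since η < 0, this is an inferior good.

-2.871 (inferior good)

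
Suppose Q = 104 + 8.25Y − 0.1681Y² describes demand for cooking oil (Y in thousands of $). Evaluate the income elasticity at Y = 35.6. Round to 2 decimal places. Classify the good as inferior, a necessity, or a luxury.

-0.72 (inferior good)

At Y = 35.6: Q = 184.6568.
dQ/dY = 8.25 − 0.3362Y = -3.71872.
η = (dQ/dY)·(Y/Q) = -3.71872 × (35.6/184.6568) = -0.72.
η < 0 ⇒ inferior good.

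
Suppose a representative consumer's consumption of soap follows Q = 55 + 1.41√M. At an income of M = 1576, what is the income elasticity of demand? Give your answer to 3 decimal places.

0.252

At M = 1576: Q = 110.975.
dQ/dM = 1.41/(2√M) = 0.0177587 at this income.
η = (dQ/dM)·(M/Q) = 0.0177587 × (1576/110.975) = 0.252.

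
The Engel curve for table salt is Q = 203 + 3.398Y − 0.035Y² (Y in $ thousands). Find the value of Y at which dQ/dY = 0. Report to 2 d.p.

dQ/dY = 3.398 − 0.07Y.
The good is inferior where dQ/dY < 0. Setting dQ/dY = 0 gives Y = 3.398 / 0.07 = 48.54.

48.54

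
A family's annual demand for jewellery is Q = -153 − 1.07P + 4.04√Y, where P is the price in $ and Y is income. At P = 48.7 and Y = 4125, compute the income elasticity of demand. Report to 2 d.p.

At P = 48.7, Y = 4125: Q = 54.365.
Holding P constant, ∂Q/∂Y = 4.04/(2√Y) = 0.0314514.
η_Y = (∂Q/∂Y)·(Y/Q) = 0.0314514 × (4125/54.365) = 2.39.

2.39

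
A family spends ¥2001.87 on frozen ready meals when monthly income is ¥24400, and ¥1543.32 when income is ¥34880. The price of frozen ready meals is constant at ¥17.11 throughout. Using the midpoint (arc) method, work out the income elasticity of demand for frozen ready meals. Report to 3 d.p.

With a constant price, Q₁ = 2001.87/17.11 = 117.000 and Q₂ = 1543.32/17.11 = 90.200 (equivalently, work directly with expenditure since P cancels).
Midpoint %ΔQ = (1543.32 − 2001.87)/1772.59 = -0.25869; midpoint %ΔI = (34880 − 24400)/29640 = 0.35358.
η = -0.25869 / 0.35358 = -0.732.

-0.732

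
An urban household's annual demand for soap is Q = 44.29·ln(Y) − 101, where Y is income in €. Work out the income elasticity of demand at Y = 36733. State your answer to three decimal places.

0.121

At Y = 36733: Q = 364.551.
dQ/dY = 44.29/Y = 0.00120573 at this income.
η = (dQ/dY)·(Y/Q) = 0.00120573 × (36733/364.551) = 0.121.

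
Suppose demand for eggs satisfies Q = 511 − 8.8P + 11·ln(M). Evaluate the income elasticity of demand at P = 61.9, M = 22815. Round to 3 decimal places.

At P = 61.9, M = 22815: Q = 76.667.
Holding P constant, ∂Q/∂M = 11/M = 0.000482139.
η_M = (∂Q/∂M)·(M/Q) = 0.000482139 × (22815/76.667) = 0.143.

0.143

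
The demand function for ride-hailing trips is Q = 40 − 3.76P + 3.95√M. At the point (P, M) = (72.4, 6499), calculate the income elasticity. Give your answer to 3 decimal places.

1.847

At P = 72.4, M = 6499: Q = 86.211.
Holding P constant, ∂Q/∂M = 3.95/(2√M) = 0.0244987.
η_M = (∂Q/∂M)·(M/Q) = 0.0244987 × (6499/86.211) = 1.847.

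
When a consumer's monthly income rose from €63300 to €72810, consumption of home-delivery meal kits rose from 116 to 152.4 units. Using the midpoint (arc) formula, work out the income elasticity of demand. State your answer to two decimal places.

1.94

ΔQ = 152.4 − 116 = 36.4; midpoint Q̄ = (116 + 152.4)/2 = 134.2.
ΔI = 72810 − 63300 = 9510; midpoint Ī = (63300 + 72810)/2 = 68055.
η = (ΔQ/Q̄) ÷ (ΔI/Ī) = (36.4/134.2) ÷ (9510/68055) = 1.94.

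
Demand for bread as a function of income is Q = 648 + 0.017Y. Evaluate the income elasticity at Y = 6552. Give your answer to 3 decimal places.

0.147

At Y = 6552: Q = 759.384.
dQ/dY = 0.017.
η = (dQ/dY)·(Y/Q) = 0.017 × (6552/759.384) = 0.147.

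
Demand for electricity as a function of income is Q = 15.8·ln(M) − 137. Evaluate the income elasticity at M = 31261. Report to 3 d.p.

At M = 31261: Q = 26.532.
dQ/dM = 15.8/M = 0.000505422 at this income.
η = (dQ/dM)·(M/Q) = 0.000505422 × (31261/26.532) = 0.596.

0.596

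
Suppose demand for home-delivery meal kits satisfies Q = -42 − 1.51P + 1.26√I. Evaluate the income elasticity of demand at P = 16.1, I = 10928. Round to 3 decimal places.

1.007

At P = 16.1, I = 10928: Q = 65.406.
Holding P constant, ∂Q/∂I = 1.26/(2√I) = 0.00602657.
η_I = (∂Q/∂I)·(I/Q) = 0.00602657 × (10928/65.406) = 1.007.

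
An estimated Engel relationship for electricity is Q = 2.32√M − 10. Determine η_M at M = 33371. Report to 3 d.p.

At M = 33371: Q = 413.811.
dQ/dM = 2.32/(2√M) = 0.00634999 at this income.
η = (dQ/dM)·(M/Q) = 0.00634999 × (33371/413.811) = 0.512.

0.512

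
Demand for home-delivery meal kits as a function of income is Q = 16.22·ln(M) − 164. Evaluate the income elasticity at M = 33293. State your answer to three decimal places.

At M = 33293: Q = 4.901.
dQ/dM = 16.22/M = 0.000487189 at this income.
η = (dQ/dM)·(M/Q) = 0.000487189 × (33293/4.901) = 3.310.

3.310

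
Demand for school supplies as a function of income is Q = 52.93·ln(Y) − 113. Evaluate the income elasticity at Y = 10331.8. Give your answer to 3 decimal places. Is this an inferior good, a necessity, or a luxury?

At Y = 10331.8: Q = 376.231.
dQ/dY = 52.93/Y = 0.00512302 at this income.
η = (dQ/dY)·(Y/Q) = 0.00512302 × (10331.8/376.231) = 0.141.
Since 0 < η < 1, the good is a necessity.

0.141 (necessity)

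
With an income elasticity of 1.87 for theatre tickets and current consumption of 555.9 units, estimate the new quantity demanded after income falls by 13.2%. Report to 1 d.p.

%ΔQ ≈ η × %ΔI = 1.87 × (-13.2%) = -24.684%.
New Q ≈ 555.9 × (1 − 0.24684) = 418.7.

418.7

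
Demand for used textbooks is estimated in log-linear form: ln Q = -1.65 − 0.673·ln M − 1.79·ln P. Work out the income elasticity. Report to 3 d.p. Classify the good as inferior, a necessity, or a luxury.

-0.673 (inferior good)

In a log-linear demand, the coefficient on ln M is the income elasticity.
So η = -0.673.
η < 0 ⇒ inferior good.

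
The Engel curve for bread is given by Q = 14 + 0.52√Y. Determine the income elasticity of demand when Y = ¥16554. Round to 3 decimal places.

At Y = 16554: Q = 80.904.
dQ/dY = 0.52/(2√Y) = 0.00202079 at this income.
η = (dQ/dY)·(Y/Q) = 0.00202079 × (16554/80.904) = 0.413.

0.413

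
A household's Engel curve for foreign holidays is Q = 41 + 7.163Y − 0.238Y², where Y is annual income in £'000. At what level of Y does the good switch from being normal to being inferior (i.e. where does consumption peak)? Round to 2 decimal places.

dQ/dY = 7.163 − 0.476Y.
The good is inferior where dQ/dY < 0. Setting dQ/dY = 0 gives Y = 7.163 / 0.476 = 15.05.

15.05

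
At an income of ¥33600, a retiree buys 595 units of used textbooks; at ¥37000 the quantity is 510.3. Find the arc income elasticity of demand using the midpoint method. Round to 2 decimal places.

-1.59

ΔQ = 510.3 − 595 = -84.7; midpoint Q̄ = (595 + 510.3)/2 = 552.65.
ΔI = 37000 − 33600 = 3400; midpoint Ī = (33600 + 37000)/2 = 35300.
η = (ΔQ/Q̄) ÷ (ΔI/Ī) = (-84.7/552.65) ÷ (3400/35300) = -1.59.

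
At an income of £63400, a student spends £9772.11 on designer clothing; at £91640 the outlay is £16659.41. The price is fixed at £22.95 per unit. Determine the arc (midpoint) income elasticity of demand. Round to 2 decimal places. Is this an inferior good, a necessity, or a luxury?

1.43 (luxury)

With a constant price, Q₁ = 9772.11/22.95 = 425.800 and Q₂ = 16659.41/22.95 = 725.900 (equivalently, work directly with expenditure since P cancels).
Midpoint %ΔQ = (16659.41 − 9772.11)/13215.76 = 0.52114; midpoint %ΔI = (91640 − 63400)/77520 = 0.36429.
η = 0.52114 / 0.36429 = 1.43.
η > 1 ⇒ luxury.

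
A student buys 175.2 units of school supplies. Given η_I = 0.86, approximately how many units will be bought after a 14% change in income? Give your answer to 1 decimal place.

196.3

%ΔQ ≈ η × %ΔI = 0.86 × 14% = 12.04%.
New Q ≈ 175.2 × (1 + 0.1204) = 196.3.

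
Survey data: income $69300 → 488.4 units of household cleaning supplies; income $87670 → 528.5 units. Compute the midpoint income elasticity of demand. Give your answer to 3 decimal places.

0.337

ΔQ = 528.5 − 488.4 = 40.1; midpoint Q̄ = (488.4 + 528.5)/2 = 508.45.
ΔI = 87670 − 69300 = 18370; midpoint Ī = (69300 + 87670)/2 = 78485.
η = (ΔQ/Q̄) ÷ (ΔI/Ī) = (40.1/508.45) ÷ (18370/78485) = 0.337.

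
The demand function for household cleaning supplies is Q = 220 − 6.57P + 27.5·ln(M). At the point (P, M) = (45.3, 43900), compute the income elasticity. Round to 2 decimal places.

At P = 45.3, M = 43900: Q = 216.345.
Holding P constant, ∂Q/∂M = 27.5/M = 0.000626424.
η_M = (∂Q/∂M)·(M/Q) = 0.000626424 × (43900/216.345) = 0.13.

0.13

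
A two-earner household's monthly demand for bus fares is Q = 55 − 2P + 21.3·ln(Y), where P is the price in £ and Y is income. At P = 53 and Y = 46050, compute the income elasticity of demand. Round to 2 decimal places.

0.12

At P = 53, Y = 46050: Q = 177.708.
Holding P constant, ∂Q/∂Y = 21.3/Y = 0.000462541.
η_Y = (∂Q/∂Y)·(Y/Q) = 0.000462541 × (46050/177.708) = 0.12.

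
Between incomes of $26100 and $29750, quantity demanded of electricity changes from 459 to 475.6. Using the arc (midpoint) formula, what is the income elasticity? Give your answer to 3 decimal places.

ΔQ = 475.6 − 459 = 16.6; midpoint Q̄ = (459 + 475.6)/2 = 467.3.
ΔI = 29750 − 26100 = 3650; midpoint Ī = (26100 + 29750)/2 = 27925.
η = (ΔQ/Q̄) ÷ (ΔI/Ī) = (16.6/467.3) ÷ (3650/27925) = 0.272.

0.272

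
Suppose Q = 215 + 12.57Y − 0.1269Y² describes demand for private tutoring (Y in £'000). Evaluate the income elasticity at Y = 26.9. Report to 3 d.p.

0.335

At Y = 26.9: Q = 461.3069.
dQ/dY = 12.57 − 0.2538Y = 5.74278.
η = (dQ/dY)·(Y/Q) = 5.74278 × (26.9/461.3069) = 0.335.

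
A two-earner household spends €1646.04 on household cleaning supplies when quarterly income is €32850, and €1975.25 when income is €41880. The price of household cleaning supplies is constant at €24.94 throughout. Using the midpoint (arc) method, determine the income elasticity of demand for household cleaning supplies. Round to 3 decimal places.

0.752

With a constant price, Q₁ = 1646.04/24.94 = 66.000 and Q₂ = 1975.25/24.94 = 79.200 (equivalently, work directly with expenditure since P cancels).
Midpoint %ΔQ = (1975.25 − 1646.04)/1810.65 = 0.18182; midpoint %ΔI = (41880 − 32850)/37365 = 0.24167.
η = 0.18182 / 0.24167 = 0.752.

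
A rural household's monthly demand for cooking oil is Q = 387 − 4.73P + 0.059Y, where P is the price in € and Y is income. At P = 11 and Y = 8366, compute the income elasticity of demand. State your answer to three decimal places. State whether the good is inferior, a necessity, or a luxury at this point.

0.596 (necessity)

At P = 11, Y = 8366: Q = 828.564.
Holding P constant, ∂Q/∂Y = 0.059.
η_Y = (∂Q/∂Y)·(Y/Q) = 0.059 × (8366/828.564) = 0.596.
Since 0 < η < 1, this is a necessity.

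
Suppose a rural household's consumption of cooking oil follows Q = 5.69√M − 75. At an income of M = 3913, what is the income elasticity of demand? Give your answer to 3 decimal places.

0.633

At M = 3913: Q = 280.932.
dQ/dM = 5.69/(2√M) = 0.0454807 at this income.
η = (dQ/dM)·(M/Q) = 0.0454807 × (3913/280.932) = 0.633.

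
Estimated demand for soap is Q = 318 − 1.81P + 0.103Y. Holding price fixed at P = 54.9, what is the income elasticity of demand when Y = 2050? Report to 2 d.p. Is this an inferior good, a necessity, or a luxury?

0.49 (necessity)

At P = 54.9, Y = 2050: Q = 429.781.
Holding P constant, ∂Q/∂Y = 0.103.
η_Y = (∂Q/∂Y)·(Y/Q) = 0.103 × (2050/429.781) = 0.49.
Since 0 < η < 1, this is a necessity.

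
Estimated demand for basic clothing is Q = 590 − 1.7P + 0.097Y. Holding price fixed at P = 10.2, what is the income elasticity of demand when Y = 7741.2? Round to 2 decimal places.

0.57

At P = 10.2, Y = 7741.2: Q = 1323.556.
Holding P constant, ∂Q/∂Y = 0.097.
η_Y = (∂Q/∂Y)·(Y/Q) = 0.097 × (7741.2/1323.556) = 0.57.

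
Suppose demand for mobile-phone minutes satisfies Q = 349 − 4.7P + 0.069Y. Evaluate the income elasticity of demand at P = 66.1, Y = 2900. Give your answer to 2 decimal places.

0.84

At P = 66.1, Y = 2900: Q = 238.430.
Holding P constant, ∂Q/∂Y = 0.069.
η_Y = (∂Q/∂Y)·(Y/Q) = 0.069 × (2900/238.430) = 0.84.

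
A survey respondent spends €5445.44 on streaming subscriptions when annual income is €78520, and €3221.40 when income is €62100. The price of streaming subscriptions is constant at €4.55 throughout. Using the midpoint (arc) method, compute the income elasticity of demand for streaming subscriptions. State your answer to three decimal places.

With a constant price, Q₁ = 5445.44/4.55 = 1196.800 and Q₂ = 3221.40/4.55 = 708.000 (equivalently, work directly with expenditure since P cancels).
Midpoint %ΔQ = (3221.40 − 5445.44)/4333.42 = -0.51323; midpoint %ΔI = (62100 − 78520)/70310 = -0.23354.
η = -0.51323 / -0.23354 = 2.198.

2.198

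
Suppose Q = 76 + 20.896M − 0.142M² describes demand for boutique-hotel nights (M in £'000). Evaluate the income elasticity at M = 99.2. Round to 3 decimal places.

-0.961

At M = 99.2: Q = 751.5123.
dQ/dM = 20.896 − 0.284M = -7.27680.
η = (dQ/dM)·(M/Q) = -7.27680 × (99.2/751.5123) = -0.961.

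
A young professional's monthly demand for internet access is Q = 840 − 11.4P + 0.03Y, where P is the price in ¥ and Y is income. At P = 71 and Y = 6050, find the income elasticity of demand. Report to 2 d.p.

0.86

At P = 71, Y = 6050: Q = 212.100.
Holding P constant, ∂Q/∂Y = 0.03.
η_Y = (∂Q/∂Y)·(Y/Q) = 0.03 × (6050/212.100) = 0.86.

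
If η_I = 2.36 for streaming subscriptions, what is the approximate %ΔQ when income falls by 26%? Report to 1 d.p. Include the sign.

-61.4%

%ΔQ ≈ η × %ΔI = 2.36 × (-26%) = -61.4%.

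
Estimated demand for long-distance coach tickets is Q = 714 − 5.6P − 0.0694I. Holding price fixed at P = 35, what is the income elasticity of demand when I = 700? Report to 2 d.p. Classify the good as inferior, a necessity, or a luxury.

At P = 35, I = 700: Q = 469.420.
Holding P constant, ∂Q/∂I = −0.0694.
η_I = (∂Q/∂I)·(I/Q) = -0.0694 × (700/469.420) = -0.10.
Since η < 0, this is an inferior good.

-0.10 (inferior good)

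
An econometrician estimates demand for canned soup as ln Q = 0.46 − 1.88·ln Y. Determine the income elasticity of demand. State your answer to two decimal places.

-1.88

In a log-linear demand, the coefficient on ln Y is the income elasticity.
So η = -1.88.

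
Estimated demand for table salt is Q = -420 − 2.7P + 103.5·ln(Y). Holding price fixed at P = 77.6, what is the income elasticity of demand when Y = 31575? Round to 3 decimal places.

At P = 77.6, Y = 31575: Q = 442.753.
Holding P constant, ∂Q/∂Y = 103.5/Y = 0.00327791.
η_Y = (∂Q/∂Y)·(Y/Q) = 0.00327791 × (31575/442.753) = 0.234.

0.234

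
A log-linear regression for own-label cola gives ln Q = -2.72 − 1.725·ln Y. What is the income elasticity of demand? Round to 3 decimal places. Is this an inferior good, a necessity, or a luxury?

-1.725 (inferior good)

In a log-linear demand, the coefficient on ln Y is the income elasticity.
So η = -1.725.
η < 0 ⇒ inferior good.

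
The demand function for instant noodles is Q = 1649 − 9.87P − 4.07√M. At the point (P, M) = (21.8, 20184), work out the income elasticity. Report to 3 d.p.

-0.338

At P = 21.8, M = 20184: Q = 855.607.
Holding P constant, ∂Q/∂M = -4.07/(2√M) = -0.0143239.
η_M = (∂Q/∂M)·(M/Q) = -0.0143239 × (20184/855.607) = -0.338.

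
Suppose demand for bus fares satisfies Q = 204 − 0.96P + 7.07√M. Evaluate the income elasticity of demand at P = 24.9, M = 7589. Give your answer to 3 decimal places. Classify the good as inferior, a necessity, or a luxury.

At P = 24.9, M = 7589: Q = 795.998.
Holding P constant, ∂Q/∂M = 7.07/(2√M) = 0.0405786.
η_M = (∂Q/∂M)·(M/Q) = 0.0405786 × (7589/795.998) = 0.387.
Since 0 < η < 1, this is a necessity.

0.387 (necessity)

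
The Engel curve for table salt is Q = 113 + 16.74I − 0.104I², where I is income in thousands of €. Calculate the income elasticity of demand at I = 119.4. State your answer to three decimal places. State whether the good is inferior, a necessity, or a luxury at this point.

At I = 119.4: Q = 629.0946.
dQ/dI = 16.74 − 0.208I = -8.09520.
η = (dQ/dI)·(I/Q) = -8.09520 × (119.4/629.0946) = -1.536.
η < 0 ⇒ inferior good.

-1.536 (inferior good)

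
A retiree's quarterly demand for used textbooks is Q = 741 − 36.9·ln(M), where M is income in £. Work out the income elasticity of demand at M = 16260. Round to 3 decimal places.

At M = 16260: Q = 383.201.
dQ/dM = -36.9/M = -0.00226937 at this income.
η = (dQ/dM)·(M/Q) = -0.00226937 × (16260/383.201) = -0.096.

-0.096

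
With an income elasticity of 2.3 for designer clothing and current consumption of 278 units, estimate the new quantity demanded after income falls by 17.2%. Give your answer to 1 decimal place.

168.0

%ΔQ ≈ η × %ΔI = 2.3 × (-17.2%) = -39.56%.
New Q ≈ 278 × (1 − 0.3956) = 168.0.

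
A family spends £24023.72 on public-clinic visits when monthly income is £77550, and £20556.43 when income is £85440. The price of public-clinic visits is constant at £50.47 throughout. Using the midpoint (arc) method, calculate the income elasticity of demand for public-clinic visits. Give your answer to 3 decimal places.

-1.607

With a constant price, Q₁ = 24023.72/50.47 = 476.000 and Q₂ = 20556.43/50.47 = 407.300 (equivalently, work directly with expenditure since P cancels).
Midpoint %ΔQ = (20556.43 − 24023.72)/22290.08 = -0.15555; midpoint %ΔI = (85440 − 77550)/81495 = 0.09682.
η = -0.15555 / 0.09682 = -1.607.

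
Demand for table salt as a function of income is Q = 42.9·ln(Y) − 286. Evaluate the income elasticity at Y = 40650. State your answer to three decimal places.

At Y = 40650: Q = 169.287.
dQ/dY = 42.9/Y = 0.00105535 at this income.
η = (dQ/dY)·(Y/Q) = 0.00105535 × (40650/169.287) = 0.253.

0.253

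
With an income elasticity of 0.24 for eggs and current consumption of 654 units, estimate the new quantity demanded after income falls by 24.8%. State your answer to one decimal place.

615.1

%ΔQ ≈ η × %ΔI = 0.24 × (-24.8%) = -5.952%.
New Q ≈ 654 × (1 − 0.05952) = 615.1.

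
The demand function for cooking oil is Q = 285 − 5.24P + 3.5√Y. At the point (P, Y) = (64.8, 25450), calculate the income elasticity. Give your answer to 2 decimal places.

At P = 64.8, Y = 25450: Q = 503.805.
Holding P constant, ∂Q/∂Y = 3.5/(2√Y) = 0.0109697.
η_Y = (∂Q/∂Y)·(Y/Q) = 0.0109697 × (25450/503.805) = 0.55.

0.55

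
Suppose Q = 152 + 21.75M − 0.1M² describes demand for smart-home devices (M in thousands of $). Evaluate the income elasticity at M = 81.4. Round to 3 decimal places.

0.353

At M = 81.4: Q = 1259.8540.
dQ/dM = 21.75 − 0.2M = 5.47000.
η = (dQ/dM)·(M/Q) = 5.47000 × (81.4/1259.8540) = 0.353.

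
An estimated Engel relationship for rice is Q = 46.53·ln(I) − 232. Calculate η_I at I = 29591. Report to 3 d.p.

At I = 29591: Q = 247.037.
dQ/dI = 46.53/I = 0.00157244 at this income.
η = (dQ/dI)·(I/Q) = 0.00157244 × (29591/247.037) = 0.188.

0.188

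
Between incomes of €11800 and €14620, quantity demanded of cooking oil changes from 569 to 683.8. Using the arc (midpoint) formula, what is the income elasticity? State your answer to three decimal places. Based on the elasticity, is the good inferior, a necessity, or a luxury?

0.859 (necessity)

ΔQ = 683.8 − 569 = 114.8; midpoint Q̄ = (569 + 683.8)/2 = 626.4.
ΔI = 14620 − 11800 = 2820; midpoint Ī = (11800 + 14620)/2 = 13210.
η = (ΔQ/Q̄) ÷ (ΔI/Ī) = (114.8/626.4) ÷ (2820/13210) = 0.859.
0 < η < 1 ⇒ necessity.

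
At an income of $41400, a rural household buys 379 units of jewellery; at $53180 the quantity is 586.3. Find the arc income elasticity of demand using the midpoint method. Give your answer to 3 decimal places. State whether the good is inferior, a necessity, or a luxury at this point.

ΔQ = 586.3 − 379 = 207.3; midpoint Q̄ = (379 + 586.3)/2 = 482.65.
ΔI = 53180 − 41400 = 11780; midpoint Ī = (41400 + 53180)/2 = 47290.
η = (ΔQ/Q̄) ÷ (ΔI/Ī) = (207.3/482.65) ÷ (11780/47290) = 1.724.
η > 1 ⇒ luxury.

1.724 (luxury)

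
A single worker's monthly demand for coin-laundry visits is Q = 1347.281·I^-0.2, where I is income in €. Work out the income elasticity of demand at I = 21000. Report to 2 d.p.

For Q = A·I^β the income elasticity is constant and equal to β.
Here β = -0.2, so η = -0.20.

-0.20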